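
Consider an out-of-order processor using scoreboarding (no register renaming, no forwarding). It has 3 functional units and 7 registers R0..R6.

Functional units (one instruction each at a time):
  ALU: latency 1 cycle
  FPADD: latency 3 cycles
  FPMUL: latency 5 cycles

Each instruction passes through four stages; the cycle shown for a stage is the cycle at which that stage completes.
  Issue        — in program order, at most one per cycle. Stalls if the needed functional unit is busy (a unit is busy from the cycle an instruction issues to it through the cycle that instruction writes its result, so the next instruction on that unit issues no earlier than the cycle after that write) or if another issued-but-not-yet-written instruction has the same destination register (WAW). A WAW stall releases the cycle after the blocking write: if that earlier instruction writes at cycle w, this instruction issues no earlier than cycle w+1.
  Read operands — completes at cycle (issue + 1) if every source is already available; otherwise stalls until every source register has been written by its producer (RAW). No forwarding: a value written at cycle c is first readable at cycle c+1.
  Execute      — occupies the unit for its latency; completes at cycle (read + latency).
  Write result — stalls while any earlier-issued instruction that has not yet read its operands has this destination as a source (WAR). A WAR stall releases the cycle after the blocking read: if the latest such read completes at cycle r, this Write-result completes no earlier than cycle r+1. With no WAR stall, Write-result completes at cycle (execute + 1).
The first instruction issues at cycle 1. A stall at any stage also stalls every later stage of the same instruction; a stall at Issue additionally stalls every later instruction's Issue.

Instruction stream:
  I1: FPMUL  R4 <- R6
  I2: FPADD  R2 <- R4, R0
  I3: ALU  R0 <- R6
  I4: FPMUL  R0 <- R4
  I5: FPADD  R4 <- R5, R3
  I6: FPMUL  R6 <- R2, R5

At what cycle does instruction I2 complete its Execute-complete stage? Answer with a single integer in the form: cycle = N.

cycle = 12

c1: issue I1 (FPMUL)
c2: I1 read-ops; issue I2 (FPADD)
c3: issue I3 (ALU)
c4: I3 read-ops
c5: I3 finished on ALU
c7: I1 finished on FPMUL
c8: I1→R4
c9: I2 read-ops
c10: I3→R0
c11: issue I4 (FPMUL)
c12: I2 finished on FPADD; I4 read-ops
c13: I2→R2
c14: issue I5 (FPADD)
c15: I5 read-ops
c17: I4 finished on FPMUL
c18: I4→R0; I5 finished on FPADD
c19: I5→R4; issue I6 (FPMUL)
c20: I6 read-ops
c25: I6 finished on FPMUL
c26: I6→R6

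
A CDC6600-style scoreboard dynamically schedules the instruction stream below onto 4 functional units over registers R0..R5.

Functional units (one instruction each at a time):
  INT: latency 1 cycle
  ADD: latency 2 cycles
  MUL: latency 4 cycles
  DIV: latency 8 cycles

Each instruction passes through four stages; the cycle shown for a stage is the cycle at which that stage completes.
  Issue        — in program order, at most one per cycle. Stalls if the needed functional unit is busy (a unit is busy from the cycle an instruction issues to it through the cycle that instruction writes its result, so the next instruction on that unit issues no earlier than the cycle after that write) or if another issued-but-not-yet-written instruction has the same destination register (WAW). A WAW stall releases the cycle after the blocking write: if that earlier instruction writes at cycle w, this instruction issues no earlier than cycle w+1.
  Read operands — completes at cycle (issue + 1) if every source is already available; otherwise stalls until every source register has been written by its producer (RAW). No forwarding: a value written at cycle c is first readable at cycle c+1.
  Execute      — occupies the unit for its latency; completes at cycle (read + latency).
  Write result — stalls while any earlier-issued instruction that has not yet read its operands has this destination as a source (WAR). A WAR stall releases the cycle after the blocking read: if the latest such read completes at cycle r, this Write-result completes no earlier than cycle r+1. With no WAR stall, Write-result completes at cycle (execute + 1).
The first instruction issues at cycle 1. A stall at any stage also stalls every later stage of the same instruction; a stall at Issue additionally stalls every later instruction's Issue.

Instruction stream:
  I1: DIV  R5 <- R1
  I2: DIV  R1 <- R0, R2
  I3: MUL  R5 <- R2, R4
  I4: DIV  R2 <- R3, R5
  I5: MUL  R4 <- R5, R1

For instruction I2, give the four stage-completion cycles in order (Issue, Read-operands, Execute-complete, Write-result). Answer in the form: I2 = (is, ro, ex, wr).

I2 = (12, 13, 21, 22)

[I1] 1/2/10/11
[I2] 12/13/21/22  (struct: DIV busy until I1 writes@11)
[I3] 13/14/18/19
[I4] 23/24/32/33  (struct: DIV busy until I2 writes@22)
[I5] 24/25/29/30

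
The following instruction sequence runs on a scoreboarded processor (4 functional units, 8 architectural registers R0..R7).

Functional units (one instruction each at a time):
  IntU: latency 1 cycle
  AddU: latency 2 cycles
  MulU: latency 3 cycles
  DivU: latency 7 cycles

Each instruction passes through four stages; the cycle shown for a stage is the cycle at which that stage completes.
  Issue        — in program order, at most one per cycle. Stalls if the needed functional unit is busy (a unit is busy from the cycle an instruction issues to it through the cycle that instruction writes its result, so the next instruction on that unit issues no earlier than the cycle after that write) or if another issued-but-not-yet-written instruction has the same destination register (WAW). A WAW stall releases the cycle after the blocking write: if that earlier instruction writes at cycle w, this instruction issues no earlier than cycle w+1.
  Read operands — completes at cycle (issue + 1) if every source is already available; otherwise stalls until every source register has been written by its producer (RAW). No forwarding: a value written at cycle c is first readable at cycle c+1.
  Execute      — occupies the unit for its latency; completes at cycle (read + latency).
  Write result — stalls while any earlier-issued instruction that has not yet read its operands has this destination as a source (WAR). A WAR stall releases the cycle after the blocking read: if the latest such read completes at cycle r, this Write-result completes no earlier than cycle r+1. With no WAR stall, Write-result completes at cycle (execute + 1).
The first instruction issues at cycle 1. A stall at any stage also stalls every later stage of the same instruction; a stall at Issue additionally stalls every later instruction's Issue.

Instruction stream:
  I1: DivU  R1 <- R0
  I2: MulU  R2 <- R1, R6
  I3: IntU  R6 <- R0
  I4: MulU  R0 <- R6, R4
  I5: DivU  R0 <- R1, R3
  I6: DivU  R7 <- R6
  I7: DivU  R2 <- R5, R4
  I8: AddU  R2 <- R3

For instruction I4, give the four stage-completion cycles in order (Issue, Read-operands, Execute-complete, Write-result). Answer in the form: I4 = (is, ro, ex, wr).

I4 = (16, 17, 20, 21)

  I1 | 1 | 2 | 9 | 10
  I2 | 2 | 11 | 14 | 15   RAW R1: wait I1 write@10
  I3 | 3 | 4 | 5 | 12   WAR R6: wait I2 read@11
  I4 | 16 | 17 | 20 | 21   struct: MulU busy until I2 writes@15
  I5 | 22 | 23 | 30 | 31   WAW R0: wait I4 write@21
  I6 | 32 | 33 | 40 | 41   struct: DivU busy until I5 writes@31
  I7 | 42 | 43 | 50 | 51   struct: DivU busy until I6 writes@41
  I8 | 52 | 53 | 55 | 56   WAW R2: wait I7 write@51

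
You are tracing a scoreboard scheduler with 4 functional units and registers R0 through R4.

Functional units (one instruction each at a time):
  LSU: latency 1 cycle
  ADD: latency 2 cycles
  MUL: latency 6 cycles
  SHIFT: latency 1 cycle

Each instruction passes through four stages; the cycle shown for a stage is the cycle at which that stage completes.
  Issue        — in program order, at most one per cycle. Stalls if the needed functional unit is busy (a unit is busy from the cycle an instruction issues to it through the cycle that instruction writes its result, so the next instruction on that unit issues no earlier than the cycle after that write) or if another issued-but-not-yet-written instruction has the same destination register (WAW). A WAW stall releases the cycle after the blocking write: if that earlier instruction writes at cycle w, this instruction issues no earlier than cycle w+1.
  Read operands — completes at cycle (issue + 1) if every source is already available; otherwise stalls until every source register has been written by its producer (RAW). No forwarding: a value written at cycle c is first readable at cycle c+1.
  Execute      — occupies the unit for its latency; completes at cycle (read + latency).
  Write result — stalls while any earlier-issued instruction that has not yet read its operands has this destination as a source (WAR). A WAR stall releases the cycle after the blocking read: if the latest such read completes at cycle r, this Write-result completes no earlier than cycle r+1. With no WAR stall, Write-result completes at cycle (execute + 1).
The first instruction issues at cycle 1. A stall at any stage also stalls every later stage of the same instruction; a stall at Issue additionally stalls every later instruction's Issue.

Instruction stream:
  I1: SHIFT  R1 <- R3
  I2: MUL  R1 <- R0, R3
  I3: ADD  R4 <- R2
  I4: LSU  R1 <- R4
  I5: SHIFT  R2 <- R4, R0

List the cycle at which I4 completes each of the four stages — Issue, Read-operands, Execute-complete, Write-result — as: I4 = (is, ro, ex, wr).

cycle 1: I1→SHIFT
cycle 2: I1 RO
cycle 3: I1 EX
cycle 4: I1 WR R1
cycle 5: I2→MUL
cycle 6: I2 RO · I3→ADD
cycle 7: I3 RO
cycle 9: I3 EX
cycle 10: I3 WR R4
cycle 12: I2 EX
cycle 13: I2 WR R1
cycle 14: I4→LSU
cycle 15: I4 RO · I5→SHIFT
cycle 16: I4 EX · I5 RO
cycle 17: I4 WR R1 · I5 EX
cycle 18: I5 WR R2

I4 = (14, 15, 16, 17)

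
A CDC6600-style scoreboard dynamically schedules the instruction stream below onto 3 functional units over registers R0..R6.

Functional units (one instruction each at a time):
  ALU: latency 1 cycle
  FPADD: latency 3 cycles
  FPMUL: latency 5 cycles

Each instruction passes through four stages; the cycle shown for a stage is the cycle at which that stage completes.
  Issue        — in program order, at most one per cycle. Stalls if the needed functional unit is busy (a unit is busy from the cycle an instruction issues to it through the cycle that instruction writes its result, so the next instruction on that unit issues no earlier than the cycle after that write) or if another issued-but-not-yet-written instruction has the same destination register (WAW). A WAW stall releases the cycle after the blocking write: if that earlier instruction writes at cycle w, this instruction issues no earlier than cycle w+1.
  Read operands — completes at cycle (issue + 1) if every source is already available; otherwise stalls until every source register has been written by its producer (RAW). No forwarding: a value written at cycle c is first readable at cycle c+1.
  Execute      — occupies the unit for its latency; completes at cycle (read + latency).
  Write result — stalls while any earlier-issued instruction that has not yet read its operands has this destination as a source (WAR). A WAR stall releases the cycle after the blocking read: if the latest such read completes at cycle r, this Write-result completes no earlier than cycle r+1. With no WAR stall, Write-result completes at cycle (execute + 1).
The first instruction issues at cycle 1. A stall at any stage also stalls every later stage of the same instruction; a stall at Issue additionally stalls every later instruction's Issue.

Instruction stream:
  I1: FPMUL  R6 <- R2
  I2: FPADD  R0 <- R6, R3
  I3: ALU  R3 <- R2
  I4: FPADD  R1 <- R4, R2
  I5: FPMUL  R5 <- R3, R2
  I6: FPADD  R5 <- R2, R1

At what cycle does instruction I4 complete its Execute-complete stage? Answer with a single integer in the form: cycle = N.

c1: I1 issues→FPMUL
c2: I1 reads; I2 issues→FPADD
c3: I3 issues→ALU
c4: I3 reads
c5: I3 exec-done
c7: I1 exec-done
c8: I1 writes R6
c9: I2 reads
c10: I3 writes R3
c12: I2 exec-done
c13: I2 writes R0
c14: I4 issues→FPADD
c15: I4 reads; I5 issues→FPMUL
c16: I5 reads
c18: I4 exec-done
c19: I4 writes R1
c21: I5 exec-done
c22: I5 writes R5
c23: I6 issues→FPADD
c24: I6 reads
c27: I6 exec-done
c28: I6 writes R5

cycle = 18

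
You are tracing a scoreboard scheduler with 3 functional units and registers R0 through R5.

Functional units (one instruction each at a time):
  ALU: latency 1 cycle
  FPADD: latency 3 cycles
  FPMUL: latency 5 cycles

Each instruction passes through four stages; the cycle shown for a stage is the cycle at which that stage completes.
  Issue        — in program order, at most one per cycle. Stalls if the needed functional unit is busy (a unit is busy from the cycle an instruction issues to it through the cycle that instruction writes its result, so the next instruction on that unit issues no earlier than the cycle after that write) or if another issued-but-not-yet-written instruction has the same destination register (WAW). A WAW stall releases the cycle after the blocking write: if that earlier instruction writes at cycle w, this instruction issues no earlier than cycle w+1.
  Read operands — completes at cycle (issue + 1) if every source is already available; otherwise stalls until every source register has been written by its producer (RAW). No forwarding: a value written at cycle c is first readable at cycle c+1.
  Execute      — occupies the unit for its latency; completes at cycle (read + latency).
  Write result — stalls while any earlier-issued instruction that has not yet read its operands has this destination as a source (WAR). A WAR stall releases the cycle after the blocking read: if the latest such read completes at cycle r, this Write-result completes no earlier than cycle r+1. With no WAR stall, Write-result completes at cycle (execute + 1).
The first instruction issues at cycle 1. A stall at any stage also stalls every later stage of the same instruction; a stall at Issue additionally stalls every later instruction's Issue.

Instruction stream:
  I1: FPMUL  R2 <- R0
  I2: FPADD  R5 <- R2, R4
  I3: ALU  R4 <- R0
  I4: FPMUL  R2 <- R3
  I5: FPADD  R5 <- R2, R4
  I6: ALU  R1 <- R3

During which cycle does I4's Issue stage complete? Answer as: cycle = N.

cycle = 9

c1: I1 dispatched to FPMUL
c2: I1 operands ready; I2 dispatched to FPADD
c3: I3 dispatched to ALU
c4: I3 operands ready
c5: I3 complete
c7: I1 complete
c8: R2←I1
c9: I2 operands ready; I4 dispatched to FPMUL
c10: R4←I3; I4 operands ready
c12: I2 complete
c13: R5←I2
c14: I5 dispatched to FPADD
c15: I4 complete; I6 dispatched to ALU
c16: R2←I4; I6 operands ready
c17: I5 operands ready; I6 complete
c18: R1←I6
c20: I5 complete
c21: R5←I5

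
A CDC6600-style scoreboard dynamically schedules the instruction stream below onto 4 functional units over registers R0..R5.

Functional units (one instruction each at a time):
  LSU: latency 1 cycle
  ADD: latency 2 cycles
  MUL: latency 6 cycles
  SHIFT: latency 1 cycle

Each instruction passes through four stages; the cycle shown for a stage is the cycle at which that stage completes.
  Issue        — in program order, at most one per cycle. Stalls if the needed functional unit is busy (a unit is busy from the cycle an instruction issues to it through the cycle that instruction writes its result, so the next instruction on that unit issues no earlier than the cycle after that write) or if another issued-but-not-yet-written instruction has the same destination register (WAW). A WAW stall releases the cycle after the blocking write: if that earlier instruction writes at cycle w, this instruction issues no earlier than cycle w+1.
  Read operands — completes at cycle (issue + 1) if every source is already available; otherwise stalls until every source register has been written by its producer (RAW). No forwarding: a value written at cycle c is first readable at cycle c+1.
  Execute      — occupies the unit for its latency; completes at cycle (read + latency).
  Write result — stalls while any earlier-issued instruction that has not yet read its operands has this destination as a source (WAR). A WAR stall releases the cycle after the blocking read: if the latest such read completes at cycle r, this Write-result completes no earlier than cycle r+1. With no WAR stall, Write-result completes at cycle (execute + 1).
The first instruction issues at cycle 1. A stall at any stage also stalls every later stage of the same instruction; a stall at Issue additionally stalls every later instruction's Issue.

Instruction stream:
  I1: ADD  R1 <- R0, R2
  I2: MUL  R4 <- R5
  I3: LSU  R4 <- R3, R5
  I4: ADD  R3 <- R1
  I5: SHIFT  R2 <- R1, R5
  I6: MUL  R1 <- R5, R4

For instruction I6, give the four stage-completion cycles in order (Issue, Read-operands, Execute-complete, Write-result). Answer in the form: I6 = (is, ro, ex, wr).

I6 = (14, 15, 21, 22)

t=1  I1→ADD
t=2  I1 RO · I2→MUL
t=3  I2 RO
t=4  I1 EX
t=5  I1 WR R1
t=9  I2 EX
t=10  I2 WR R4
t=11  I3→LSU
t=12  I3 RO · I4→ADD
t=13  I3 EX · I4 RO · I5→SHIFT
t=14  I3 WR R4 · I5 RO · I6→MUL
t=15  I4 EX · I5 EX · I6 RO
t=16  I4 WR R3 · I5 WR R2
t=21  I6 EX
t=22  I6 WR R1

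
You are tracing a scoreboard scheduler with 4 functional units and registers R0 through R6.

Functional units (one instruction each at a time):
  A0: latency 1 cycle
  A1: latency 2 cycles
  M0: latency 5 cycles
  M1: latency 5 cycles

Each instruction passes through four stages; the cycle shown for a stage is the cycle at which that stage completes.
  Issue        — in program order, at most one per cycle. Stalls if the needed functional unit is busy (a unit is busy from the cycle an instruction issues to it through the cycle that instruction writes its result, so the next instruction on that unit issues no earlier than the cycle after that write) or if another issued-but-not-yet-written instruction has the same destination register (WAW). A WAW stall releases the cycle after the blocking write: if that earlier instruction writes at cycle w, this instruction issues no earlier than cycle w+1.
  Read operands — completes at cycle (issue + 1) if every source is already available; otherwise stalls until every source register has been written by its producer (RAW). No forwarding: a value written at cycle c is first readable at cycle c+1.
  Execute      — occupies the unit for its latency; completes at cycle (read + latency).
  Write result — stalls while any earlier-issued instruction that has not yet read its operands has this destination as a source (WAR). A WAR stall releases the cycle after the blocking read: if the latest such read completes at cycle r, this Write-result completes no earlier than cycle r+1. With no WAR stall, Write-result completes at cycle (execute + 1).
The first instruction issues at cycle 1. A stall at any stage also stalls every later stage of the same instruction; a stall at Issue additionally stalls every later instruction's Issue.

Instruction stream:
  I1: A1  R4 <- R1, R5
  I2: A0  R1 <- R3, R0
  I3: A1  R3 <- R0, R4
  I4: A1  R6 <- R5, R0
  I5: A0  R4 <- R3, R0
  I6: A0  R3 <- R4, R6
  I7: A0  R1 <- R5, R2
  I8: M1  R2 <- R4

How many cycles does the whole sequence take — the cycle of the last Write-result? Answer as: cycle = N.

cycle = 28

c1: I1 issues→A1
c2: I1 reads | I2 issues→A0
c3: I2 reads
c4: I1 exec-done | I2 exec-done
c5: I1 writes R4 | I2 writes R1
c6: I3 issues→A1
c7: I3 reads
c9: I3 exec-done
c10: I3 writes R3
c11: I4 issues→A1
c12: I4 reads | I5 issues→A0
c13: I5 reads
c14: I4 exec-done | I5 exec-done
c15: I4 writes R6 | I5 writes R4
c16: I6 issues→A0
c17: I6 reads
c18: I6 exec-done
c19: I6 writes R3
c20: I7 issues→A0
c21: I7 reads | I8 issues→M1
c22: I7 exec-done | I8 reads
c23: I7 writes R1
c27: I8 exec-done
c28: I8 writes R2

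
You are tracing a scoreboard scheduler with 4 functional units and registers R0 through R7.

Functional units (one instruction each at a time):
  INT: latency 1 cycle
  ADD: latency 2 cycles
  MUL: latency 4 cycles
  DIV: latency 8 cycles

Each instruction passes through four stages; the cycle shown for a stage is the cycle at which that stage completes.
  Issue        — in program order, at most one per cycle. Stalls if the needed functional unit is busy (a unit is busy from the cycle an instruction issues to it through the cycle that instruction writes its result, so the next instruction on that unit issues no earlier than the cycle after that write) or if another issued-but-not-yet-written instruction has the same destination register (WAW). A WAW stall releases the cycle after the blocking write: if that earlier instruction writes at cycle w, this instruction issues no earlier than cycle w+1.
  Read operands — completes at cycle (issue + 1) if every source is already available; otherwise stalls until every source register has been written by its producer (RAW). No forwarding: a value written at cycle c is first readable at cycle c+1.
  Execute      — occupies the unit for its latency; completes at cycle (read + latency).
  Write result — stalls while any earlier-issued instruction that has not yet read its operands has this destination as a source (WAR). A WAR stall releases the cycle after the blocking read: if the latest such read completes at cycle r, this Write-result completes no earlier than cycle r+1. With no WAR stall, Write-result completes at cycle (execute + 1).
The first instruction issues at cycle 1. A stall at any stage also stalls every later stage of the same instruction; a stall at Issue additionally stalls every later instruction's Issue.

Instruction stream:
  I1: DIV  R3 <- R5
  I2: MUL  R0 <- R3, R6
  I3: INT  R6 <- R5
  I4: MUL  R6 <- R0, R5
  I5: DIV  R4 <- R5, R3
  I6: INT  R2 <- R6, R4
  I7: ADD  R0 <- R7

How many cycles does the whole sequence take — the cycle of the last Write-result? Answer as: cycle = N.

I1 -> (1, 2, 10, 11)
I2 -> (2, 12, 16, 17)  // RAW R3: wait I1 write@11
I3 -> (3, 4, 5, 13)  // WAR R6: wait I2 read@12
I4 -> (18, 19, 23, 24)  // struct: MUL busy until I2 writes@17
I5 -> (19, 20, 28, 29)
I6 -> (20, 30, 31, 32)  // RAW R4: wait I5 write@29
I7 -> (21, 22, 24, 25)

cycle = 32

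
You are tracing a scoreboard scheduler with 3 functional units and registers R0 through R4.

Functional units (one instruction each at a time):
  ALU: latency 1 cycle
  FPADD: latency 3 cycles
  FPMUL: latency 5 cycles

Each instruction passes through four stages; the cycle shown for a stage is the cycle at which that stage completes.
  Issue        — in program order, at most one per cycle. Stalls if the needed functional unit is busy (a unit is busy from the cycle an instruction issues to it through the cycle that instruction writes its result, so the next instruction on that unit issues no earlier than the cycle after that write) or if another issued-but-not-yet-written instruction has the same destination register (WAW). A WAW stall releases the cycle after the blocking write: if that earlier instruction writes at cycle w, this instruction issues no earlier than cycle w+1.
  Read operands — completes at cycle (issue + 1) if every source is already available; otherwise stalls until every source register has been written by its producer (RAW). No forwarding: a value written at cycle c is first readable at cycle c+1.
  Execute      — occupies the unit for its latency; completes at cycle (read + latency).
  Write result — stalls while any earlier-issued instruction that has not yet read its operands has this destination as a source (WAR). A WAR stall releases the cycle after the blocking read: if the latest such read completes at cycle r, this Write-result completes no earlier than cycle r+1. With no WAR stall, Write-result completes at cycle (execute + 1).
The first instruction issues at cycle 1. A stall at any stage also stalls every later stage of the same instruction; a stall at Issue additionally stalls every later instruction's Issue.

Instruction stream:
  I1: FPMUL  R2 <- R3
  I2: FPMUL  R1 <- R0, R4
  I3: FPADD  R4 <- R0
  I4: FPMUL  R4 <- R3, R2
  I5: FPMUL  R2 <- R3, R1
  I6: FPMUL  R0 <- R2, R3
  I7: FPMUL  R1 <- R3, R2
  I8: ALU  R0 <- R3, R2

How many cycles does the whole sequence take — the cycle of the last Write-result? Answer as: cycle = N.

I1  is:1  ro:2  ex:7  wr:8
I2  is:9  ro:10  ex:15  wr:16  — struct: FPMUL busy until I1 writes@8
I3  is:10  ro:11  ex:14  wr:15
I4  is:17  ro:18  ex:23  wr:24  — struct: FPMUL busy until I2 writes@16
I5  is:25  ro:26  ex:31  wr:32  — struct: FPMUL busy until I4 writes@24
I6  is:33  ro:34  ex:39  wr:40  — struct: FPMUL busy until I5 writes@32
I7  is:41  ro:42  ex:47  wr:48  — struct: FPMUL busy until I6 writes@40
I8  is:42  ro:43  ex:44  wr:45

cycle = 48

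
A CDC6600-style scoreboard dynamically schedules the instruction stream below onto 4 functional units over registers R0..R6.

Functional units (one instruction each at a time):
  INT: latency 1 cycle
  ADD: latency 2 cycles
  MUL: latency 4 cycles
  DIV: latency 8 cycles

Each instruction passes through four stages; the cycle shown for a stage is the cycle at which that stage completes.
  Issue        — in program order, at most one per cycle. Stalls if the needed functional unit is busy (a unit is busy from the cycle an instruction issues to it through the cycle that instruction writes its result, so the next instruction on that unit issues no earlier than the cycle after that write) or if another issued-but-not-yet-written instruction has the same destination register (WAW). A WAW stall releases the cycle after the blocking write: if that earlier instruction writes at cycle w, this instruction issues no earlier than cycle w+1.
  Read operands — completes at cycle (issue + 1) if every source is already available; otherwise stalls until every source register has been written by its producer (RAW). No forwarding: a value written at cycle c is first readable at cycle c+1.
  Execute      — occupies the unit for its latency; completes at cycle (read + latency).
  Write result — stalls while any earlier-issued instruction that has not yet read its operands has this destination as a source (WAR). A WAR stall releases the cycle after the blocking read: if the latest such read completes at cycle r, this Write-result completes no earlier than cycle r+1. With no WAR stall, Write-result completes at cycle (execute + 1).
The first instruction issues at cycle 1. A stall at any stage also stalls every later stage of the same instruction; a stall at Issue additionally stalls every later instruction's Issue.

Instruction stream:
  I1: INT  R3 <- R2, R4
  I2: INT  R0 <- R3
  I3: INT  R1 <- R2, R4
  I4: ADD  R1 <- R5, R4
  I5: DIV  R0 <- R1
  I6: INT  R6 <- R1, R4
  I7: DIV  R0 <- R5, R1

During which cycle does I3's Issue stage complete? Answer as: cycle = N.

[1] I1 issues→INT
[2] I1 reads
[3] I1 exec-done
[4] I1 writes R3
[5] I2 issues→INT
[6] I2 reads
[7] I2 exec-done
[8] I2 writes R0
[9] I3 issues→INT
[10] I3 reads
[11] I3 exec-done
[12] I3 writes R1
[13] I4 issues→ADD
[14] I4 reads, I5 issues→DIV
[15] I6 issues→INT
[16] I4 exec-done
[17] I4 writes R1
[18] I5 reads, I6 reads
[19] I6 exec-done
[20] I6 writes R6
[26] I5 exec-done
[27] I5 writes R0
[28] I7 issues→DIV
[29] I7 reads
[37] I7 exec-done
[38] I7 writes R0

cycle = 9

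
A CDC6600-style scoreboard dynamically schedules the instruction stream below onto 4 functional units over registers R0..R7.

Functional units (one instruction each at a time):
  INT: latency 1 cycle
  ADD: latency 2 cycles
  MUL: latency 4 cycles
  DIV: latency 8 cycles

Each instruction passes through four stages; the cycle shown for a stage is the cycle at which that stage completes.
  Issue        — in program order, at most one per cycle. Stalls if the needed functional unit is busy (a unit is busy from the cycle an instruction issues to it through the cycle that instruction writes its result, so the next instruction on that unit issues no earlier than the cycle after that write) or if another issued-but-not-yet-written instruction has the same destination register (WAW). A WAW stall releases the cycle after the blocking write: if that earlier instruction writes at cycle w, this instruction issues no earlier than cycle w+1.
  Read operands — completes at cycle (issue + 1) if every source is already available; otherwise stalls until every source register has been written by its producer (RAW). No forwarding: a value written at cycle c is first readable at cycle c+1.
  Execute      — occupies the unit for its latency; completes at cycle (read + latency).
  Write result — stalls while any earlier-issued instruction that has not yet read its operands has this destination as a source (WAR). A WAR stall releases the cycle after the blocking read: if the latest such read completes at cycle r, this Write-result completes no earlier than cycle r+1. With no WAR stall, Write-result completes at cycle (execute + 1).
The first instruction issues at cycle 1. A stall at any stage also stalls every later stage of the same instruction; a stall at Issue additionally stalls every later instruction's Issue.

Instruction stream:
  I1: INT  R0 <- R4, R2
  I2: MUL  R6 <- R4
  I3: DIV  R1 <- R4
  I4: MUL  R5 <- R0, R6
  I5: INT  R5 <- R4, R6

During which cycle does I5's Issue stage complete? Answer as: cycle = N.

[I1] 1/2/3/4
[I2] 2/3/7/8
[I3] 3/4/12/13
[I4] 9/10/14/15  (struct: MUL busy until I2 writes@8)
[I5] 16/17/18/19  (WAW R5: wait I4 write@15)

cycle = 16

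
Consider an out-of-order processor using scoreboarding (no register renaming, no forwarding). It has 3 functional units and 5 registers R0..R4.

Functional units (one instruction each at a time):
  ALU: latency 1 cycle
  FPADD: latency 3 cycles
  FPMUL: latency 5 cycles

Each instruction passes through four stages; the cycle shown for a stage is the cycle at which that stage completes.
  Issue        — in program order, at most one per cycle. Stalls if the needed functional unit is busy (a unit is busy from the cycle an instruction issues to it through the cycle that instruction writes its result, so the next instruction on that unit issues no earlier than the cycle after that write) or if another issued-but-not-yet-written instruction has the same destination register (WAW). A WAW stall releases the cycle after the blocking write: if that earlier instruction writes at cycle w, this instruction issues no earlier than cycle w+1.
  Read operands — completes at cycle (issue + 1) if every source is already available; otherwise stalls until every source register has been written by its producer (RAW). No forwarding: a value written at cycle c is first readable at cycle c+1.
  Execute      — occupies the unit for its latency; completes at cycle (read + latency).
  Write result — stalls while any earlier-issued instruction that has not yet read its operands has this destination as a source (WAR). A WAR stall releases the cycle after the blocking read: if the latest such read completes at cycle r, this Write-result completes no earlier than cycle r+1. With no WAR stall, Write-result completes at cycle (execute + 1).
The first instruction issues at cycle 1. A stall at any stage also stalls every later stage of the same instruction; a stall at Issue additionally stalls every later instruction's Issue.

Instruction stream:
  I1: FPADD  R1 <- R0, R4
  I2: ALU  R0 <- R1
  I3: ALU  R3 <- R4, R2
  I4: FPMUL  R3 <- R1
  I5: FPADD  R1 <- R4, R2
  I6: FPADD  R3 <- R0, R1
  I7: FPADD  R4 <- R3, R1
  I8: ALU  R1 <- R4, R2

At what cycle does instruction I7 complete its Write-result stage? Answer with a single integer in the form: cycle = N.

cycle = 33

cycle 1: I1→FPADD
cycle 2: I1 RO · I2→ALU
cycle 5: I1 EX
cycle 6: I1 WR R1
cycle 7: I2 RO
cycle 8: I2 EX
cycle 9: I2 WR R0
cycle 10: I3→ALU
cycle 11: I3 RO
cycle 12: I3 EX
cycle 13: I3 WR R3
cycle 14: I4→FPMUL
cycle 15: I4 RO · I5→FPADD
cycle 16: I5 RO
cycle 19: I5 EX
cycle 20: I4 EX · I5 WR R1
cycle 21: I4 WR R3
cycle 22: I6→FPADD
cycle 23: I6 RO
cycle 26: I6 EX
cycle 27: I6 WR R3
cycle 28: I7→FPADD
cycle 29: I7 RO · I8→ALU
cycle 32: I7 EX
cycle 33: I7 WR R4
cycle 34: I8 RO
cycle 35: I8 EX
cycle 36: I8 WR R1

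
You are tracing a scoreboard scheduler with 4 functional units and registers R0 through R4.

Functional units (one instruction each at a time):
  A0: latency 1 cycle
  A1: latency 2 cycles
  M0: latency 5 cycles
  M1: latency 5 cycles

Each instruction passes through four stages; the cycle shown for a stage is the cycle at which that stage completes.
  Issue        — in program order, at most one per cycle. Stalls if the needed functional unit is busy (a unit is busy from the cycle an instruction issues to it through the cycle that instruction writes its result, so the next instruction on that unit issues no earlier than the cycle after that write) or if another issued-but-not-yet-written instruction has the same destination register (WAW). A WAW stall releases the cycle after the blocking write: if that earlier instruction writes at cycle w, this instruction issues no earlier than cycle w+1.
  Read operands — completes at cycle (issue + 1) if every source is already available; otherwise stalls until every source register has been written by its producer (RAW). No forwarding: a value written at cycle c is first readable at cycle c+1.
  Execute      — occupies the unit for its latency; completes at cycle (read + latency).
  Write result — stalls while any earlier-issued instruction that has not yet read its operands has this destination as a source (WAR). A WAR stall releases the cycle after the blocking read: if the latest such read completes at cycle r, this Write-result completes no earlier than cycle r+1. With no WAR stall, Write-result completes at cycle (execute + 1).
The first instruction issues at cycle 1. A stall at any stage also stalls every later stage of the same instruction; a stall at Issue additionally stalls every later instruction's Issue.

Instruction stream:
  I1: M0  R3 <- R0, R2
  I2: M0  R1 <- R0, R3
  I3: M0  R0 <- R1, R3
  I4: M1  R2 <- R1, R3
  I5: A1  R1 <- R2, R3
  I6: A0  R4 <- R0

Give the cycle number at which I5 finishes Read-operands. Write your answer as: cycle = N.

cycle = 26

[I1] 1/2/7/8
[I2] 9/10/15/16  (struct: M0 busy until I1 writes@8)
[I3] 17/18/23/24  (struct: M0 busy until I2 writes@16)
[I4] 18/19/24/25
[I5] 19/26/28/29  (RAW R2: wait I4 write@25)
[I6] 20/25/26/27  (RAW R0: wait I3 write@24)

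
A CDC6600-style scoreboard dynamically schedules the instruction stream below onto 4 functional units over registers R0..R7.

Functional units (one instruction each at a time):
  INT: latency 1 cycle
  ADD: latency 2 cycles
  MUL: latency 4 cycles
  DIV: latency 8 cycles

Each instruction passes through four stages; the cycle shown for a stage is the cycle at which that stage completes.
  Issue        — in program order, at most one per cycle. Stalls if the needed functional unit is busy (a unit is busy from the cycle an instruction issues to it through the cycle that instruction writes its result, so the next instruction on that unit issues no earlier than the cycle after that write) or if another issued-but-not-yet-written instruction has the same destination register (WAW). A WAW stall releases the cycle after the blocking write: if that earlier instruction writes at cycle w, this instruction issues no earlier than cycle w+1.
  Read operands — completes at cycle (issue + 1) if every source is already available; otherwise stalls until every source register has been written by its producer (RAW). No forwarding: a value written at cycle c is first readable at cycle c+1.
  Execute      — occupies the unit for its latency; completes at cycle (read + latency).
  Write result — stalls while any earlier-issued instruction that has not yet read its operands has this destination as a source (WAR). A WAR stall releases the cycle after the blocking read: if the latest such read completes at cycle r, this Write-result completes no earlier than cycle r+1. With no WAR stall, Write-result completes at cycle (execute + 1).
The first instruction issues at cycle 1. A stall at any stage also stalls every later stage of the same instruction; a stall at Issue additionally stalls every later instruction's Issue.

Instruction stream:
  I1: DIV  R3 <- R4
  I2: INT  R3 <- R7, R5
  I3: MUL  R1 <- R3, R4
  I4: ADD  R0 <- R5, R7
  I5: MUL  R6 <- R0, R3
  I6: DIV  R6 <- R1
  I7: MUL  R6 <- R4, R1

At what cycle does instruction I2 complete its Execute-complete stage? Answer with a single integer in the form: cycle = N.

[I1] 1/2/10/11
[I2] 12/13/14/15  (WAW R3: wait I1 write@11)
[I3] 13/16/20/21  (RAW R3: wait I2 write@15)
[I4] 14/15/17/18
[I5] 22/23/27/28  (struct: MUL busy until I3 writes@21)
[I6] 29/30/38/39  (WAW R6: wait I5 write@28)
[I7] 40/41/45/46  (WAW R6: wait I6 write@39)

cycle = 14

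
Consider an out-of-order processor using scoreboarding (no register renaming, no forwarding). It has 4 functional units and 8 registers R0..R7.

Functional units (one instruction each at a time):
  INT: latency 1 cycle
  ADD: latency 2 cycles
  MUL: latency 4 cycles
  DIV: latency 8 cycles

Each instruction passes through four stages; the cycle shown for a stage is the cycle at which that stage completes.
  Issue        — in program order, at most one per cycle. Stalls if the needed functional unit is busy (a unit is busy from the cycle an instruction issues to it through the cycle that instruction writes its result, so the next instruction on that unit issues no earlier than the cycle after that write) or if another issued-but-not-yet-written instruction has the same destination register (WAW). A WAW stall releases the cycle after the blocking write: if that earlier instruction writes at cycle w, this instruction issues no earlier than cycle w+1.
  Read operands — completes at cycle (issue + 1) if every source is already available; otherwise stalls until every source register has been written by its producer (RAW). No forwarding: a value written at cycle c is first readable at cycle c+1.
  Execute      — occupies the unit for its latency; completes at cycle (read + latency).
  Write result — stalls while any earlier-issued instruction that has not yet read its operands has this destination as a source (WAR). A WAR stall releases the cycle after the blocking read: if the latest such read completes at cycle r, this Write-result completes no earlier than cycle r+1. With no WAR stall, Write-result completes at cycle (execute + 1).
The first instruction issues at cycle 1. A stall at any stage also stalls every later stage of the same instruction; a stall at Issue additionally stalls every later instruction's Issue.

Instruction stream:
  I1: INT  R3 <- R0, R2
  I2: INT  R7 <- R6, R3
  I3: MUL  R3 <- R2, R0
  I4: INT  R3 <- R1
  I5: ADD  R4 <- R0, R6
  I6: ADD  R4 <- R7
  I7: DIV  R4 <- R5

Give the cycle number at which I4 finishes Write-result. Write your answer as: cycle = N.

cycle = 16

cycle 1: I1 issues→INT
cycle 2: I1 reads
cycle 3: I1 exec-done
cycle 4: I1 writes R3
cycle 5: I2 issues→INT
cycle 6: I2 reads; I3 issues→MUL
cycle 7: I2 exec-done; I3 reads
cycle 8: I2 writes R7
cycle 11: I3 exec-done
cycle 12: I3 writes R3
cycle 13: I4 issues→INT
cycle 14: I4 reads; I5 issues→ADD
cycle 15: I4 exec-done; I5 reads
cycle 16: I4 writes R3
cycle 17: I5 exec-done
cycle 18: I5 writes R4
cycle 19: I6 issues→ADD
cycle 20: I6 reads
cycle 22: I6 exec-done
cycle 23: I6 writes R4
cycle 24: I7 issues→DIV
cycle 25: I7 reads
cycle 33: I7 exec-done
cycle 34: I7 writes R4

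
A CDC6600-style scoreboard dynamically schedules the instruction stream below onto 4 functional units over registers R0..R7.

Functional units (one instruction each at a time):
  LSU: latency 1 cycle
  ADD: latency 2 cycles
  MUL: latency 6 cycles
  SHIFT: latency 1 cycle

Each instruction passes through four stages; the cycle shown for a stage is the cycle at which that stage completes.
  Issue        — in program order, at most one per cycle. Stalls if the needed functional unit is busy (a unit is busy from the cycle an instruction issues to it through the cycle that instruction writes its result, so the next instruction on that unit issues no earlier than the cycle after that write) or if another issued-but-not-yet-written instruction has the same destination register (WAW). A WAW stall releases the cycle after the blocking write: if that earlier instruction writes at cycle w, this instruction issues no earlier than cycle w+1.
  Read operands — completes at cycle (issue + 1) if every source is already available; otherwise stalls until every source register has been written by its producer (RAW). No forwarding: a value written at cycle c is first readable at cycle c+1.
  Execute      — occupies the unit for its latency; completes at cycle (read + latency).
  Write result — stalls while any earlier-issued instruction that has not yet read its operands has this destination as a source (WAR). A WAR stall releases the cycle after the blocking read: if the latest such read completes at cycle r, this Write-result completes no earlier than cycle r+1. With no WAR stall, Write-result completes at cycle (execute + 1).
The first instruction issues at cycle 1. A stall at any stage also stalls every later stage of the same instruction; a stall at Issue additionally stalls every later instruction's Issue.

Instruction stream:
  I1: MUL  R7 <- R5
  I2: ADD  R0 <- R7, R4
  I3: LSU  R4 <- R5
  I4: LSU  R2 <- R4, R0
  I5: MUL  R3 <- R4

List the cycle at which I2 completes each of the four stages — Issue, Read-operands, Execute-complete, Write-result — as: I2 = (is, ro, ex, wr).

I1: IS=1 RO=2 EX=8 WR=9
I2: IS=2 RO=10 EX=12 WR=13  [RAW R7: wait I1 write@9]
I3: IS=3 RO=4 EX=5 WR=11  [WAR R4: wait I2 read@10]
I4: IS=12 RO=14 EX=15 WR=16  [struct: LSU busy until I3 writes@11; RAW R0: wait I2 write@13]
I5: IS=13 RO=14 EX=20 WR=21

I2 = (2, 10, 12, 13)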